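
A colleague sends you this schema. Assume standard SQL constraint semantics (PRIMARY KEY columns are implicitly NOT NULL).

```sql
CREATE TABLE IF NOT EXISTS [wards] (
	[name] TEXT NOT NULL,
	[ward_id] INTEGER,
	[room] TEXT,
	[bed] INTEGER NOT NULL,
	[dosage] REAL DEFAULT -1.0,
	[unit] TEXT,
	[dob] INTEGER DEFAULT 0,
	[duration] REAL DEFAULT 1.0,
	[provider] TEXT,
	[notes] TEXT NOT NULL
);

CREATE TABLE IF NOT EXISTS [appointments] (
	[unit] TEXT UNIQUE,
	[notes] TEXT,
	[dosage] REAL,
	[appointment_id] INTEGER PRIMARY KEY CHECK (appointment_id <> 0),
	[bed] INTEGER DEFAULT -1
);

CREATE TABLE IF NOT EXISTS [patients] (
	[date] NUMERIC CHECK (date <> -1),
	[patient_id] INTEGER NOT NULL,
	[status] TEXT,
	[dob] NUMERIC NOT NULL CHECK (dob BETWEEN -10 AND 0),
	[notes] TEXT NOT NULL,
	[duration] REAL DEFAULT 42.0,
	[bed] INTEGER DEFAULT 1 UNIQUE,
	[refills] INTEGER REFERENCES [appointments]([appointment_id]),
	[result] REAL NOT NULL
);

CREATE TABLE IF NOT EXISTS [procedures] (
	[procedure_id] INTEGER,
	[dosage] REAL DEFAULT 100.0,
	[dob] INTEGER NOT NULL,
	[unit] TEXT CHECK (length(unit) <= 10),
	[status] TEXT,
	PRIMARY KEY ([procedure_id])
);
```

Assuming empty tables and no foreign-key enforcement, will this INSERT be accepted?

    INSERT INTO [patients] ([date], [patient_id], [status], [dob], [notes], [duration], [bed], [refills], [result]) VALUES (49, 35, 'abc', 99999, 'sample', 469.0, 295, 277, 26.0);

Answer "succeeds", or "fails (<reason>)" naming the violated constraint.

The value 99999 for dob violates CHECK (dob BETWEEN -10 AND 0).

fails (CHECK on dob)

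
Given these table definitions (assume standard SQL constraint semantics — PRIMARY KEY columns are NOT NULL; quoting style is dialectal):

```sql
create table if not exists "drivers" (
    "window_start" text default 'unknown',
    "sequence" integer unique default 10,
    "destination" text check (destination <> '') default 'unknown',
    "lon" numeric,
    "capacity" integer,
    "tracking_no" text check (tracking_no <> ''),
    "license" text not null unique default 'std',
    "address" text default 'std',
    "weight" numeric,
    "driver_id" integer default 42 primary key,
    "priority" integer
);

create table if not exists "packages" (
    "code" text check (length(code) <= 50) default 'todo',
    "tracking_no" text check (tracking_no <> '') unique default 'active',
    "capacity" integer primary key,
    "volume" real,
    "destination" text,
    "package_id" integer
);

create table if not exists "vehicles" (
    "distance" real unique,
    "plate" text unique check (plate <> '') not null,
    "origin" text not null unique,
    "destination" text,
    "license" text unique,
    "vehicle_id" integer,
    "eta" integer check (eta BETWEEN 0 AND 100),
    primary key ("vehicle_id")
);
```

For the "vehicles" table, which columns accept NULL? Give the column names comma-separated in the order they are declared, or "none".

distance, destination, license, eta

- distance: UNIQUE does not imply NOT NULL → nullable.
- plate: declared NOT NULL → not nullable.
- origin: declared NOT NULL → not nullable.
- destination: no NOT NULL constraint applies → nullable.
- license: UNIQUE does not imply NOT NULL → nullable.
- vehicle_id: part of the PRIMARY KEY, which implies NOT NULL → not nullable.
- eta: CHECK does not forbid NULL (a CHECK constraint passes when its expression is NULL) → nullable.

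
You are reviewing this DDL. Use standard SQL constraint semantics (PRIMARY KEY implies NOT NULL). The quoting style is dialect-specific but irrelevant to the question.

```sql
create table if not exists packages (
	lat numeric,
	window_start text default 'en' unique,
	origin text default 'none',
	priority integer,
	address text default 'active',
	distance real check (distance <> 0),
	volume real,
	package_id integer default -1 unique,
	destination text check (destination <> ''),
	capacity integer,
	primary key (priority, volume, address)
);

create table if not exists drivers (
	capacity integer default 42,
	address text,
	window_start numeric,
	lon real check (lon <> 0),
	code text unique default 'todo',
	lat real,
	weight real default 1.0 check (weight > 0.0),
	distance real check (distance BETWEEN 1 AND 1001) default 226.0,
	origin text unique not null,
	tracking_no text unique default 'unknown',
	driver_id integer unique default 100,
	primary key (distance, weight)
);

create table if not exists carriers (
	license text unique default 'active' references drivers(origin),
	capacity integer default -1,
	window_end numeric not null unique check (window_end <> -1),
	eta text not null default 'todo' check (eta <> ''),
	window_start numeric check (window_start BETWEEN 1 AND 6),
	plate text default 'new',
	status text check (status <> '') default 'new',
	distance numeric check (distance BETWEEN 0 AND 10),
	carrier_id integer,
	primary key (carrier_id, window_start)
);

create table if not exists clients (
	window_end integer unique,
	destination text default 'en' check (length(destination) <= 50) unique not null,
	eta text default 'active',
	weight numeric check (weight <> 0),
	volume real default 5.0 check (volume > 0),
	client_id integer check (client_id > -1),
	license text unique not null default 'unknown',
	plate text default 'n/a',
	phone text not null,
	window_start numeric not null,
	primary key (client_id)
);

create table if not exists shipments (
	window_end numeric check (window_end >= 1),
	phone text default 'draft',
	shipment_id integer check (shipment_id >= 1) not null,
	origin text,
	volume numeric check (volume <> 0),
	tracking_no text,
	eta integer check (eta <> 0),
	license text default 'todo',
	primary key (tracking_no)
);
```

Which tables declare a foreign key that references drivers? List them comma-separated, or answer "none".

carriers

- carriers.license references drivers(origin).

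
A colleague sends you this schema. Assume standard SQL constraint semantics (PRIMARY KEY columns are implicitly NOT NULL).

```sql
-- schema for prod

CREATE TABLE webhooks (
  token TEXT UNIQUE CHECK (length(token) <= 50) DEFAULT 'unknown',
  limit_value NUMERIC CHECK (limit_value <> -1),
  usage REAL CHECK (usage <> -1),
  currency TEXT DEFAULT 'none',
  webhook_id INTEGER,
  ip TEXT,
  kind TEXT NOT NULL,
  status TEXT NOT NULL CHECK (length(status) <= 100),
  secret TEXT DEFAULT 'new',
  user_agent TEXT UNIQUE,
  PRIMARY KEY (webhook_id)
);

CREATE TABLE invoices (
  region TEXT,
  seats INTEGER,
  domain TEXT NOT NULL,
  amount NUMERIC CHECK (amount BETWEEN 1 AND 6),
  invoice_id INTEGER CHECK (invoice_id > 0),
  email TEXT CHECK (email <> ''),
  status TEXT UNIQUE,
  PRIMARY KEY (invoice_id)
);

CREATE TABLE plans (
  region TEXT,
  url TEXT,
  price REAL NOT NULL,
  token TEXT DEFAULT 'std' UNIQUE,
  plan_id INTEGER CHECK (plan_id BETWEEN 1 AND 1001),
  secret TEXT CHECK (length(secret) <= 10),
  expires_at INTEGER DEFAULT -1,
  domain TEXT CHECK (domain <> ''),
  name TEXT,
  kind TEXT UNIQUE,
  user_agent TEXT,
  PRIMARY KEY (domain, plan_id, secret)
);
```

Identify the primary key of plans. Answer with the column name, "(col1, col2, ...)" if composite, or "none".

(domain, plan_id, secret)

A table-level PRIMARY KEY clause names 3 columns: domain, plan_id, secret.
This is a composite key — the combination is unique, not each column individually.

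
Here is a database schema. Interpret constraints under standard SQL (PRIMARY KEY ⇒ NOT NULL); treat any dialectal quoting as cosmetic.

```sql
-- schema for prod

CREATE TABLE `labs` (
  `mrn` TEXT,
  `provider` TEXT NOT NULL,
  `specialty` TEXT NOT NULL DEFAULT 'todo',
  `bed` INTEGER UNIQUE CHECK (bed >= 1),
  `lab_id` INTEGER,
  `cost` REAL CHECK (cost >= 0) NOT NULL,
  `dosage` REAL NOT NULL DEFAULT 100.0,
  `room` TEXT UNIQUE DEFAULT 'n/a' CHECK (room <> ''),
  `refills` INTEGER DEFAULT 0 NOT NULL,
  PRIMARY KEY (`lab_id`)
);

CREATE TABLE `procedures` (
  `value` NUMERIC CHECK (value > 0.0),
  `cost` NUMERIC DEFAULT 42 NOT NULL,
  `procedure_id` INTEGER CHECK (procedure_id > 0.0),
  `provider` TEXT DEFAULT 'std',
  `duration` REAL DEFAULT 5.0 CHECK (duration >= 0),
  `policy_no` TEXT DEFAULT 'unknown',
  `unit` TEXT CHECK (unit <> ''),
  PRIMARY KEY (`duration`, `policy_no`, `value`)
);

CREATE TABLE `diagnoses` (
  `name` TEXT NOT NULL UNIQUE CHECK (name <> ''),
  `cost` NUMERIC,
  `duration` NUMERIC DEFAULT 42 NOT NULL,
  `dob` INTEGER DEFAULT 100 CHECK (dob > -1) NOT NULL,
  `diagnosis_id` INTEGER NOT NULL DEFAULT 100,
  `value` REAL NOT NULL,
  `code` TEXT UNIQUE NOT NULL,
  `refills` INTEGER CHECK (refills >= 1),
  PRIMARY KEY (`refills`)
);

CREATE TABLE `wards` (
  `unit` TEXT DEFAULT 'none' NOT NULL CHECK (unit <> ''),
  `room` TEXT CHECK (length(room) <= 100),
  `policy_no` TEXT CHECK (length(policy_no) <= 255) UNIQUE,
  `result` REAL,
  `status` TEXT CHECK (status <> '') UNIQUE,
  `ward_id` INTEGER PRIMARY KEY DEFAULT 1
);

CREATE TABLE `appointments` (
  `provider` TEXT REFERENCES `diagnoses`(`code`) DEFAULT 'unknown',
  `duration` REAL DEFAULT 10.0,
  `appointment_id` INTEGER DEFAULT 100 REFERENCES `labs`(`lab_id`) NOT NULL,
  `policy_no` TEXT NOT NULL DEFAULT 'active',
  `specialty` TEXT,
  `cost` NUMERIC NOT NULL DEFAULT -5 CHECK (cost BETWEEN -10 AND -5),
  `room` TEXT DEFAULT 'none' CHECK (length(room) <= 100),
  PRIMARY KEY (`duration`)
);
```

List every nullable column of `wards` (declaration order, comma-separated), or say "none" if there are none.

- unit: declared NOT NULL → not nullable.
- room: CHECK does not forbid NULL (a CHECK constraint passes when its expression is NULL) → nullable.
- policy_no: CHECK does not forbid NULL (a CHECK constraint passes when its expression is NULL) → nullable.
- result: no NOT NULL constraint applies → nullable.
- status: CHECK does not forbid NULL (a CHECK constraint passes when its expression is NULL) → nullable.
- ward_id: part of the PRIMARY KEY, which implies NOT NULL → not nullable.

room, policy_no, result, status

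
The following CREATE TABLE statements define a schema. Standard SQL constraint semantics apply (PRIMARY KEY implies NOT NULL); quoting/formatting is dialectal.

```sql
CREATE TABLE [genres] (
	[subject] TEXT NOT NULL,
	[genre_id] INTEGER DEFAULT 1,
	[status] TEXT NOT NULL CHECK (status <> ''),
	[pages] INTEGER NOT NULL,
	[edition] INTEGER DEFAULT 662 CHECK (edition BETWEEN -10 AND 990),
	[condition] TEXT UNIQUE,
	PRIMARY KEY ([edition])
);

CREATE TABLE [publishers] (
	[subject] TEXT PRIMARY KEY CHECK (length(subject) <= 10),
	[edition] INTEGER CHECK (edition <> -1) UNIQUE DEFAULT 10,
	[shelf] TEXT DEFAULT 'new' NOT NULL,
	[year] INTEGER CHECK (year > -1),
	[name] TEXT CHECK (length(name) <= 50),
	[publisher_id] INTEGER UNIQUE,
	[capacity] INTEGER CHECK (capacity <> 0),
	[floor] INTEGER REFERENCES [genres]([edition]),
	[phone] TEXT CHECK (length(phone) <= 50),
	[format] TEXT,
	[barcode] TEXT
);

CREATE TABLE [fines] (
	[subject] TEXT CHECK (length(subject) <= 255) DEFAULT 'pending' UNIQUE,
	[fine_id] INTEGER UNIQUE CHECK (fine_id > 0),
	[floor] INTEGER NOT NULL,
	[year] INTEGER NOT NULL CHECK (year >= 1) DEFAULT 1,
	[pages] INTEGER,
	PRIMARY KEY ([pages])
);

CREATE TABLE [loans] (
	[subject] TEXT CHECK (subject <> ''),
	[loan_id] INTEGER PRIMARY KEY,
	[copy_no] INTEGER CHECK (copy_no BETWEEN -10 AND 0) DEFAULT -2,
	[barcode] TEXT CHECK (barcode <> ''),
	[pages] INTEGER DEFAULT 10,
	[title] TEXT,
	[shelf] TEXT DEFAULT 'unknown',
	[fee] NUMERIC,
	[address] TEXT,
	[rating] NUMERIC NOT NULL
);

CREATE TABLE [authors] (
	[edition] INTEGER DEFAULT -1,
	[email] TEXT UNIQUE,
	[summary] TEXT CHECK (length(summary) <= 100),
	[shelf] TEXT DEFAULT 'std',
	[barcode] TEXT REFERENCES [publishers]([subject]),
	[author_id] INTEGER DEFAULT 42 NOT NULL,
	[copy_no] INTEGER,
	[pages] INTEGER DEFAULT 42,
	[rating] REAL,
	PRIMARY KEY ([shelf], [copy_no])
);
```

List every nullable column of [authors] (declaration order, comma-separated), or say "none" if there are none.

- edition: DEFAULT only fills an omitted column; an explicit NULL is still allowed → nullable.
- email: UNIQUE does not imply NOT NULL → nullable.
- summary: CHECK does not forbid NULL (a CHECK constraint passes when its expression is NULL) → nullable.
- shelf: part of the PRIMARY KEY, which implies NOT NULL → not nullable.
- barcode: a foreign key column may be NULL unless separately constrained → nullable.
- author_id: declared NOT NULL → not nullable.
- copy_no: part of the PRIMARY KEY, which implies NOT NULL → not nullable.
- pages: DEFAULT only fills an omitted column; an explicit NULL is still allowed → nullable.
- rating: no NOT NULL constraint applies → nullable.

edition, email, summary, barcode, pages, rating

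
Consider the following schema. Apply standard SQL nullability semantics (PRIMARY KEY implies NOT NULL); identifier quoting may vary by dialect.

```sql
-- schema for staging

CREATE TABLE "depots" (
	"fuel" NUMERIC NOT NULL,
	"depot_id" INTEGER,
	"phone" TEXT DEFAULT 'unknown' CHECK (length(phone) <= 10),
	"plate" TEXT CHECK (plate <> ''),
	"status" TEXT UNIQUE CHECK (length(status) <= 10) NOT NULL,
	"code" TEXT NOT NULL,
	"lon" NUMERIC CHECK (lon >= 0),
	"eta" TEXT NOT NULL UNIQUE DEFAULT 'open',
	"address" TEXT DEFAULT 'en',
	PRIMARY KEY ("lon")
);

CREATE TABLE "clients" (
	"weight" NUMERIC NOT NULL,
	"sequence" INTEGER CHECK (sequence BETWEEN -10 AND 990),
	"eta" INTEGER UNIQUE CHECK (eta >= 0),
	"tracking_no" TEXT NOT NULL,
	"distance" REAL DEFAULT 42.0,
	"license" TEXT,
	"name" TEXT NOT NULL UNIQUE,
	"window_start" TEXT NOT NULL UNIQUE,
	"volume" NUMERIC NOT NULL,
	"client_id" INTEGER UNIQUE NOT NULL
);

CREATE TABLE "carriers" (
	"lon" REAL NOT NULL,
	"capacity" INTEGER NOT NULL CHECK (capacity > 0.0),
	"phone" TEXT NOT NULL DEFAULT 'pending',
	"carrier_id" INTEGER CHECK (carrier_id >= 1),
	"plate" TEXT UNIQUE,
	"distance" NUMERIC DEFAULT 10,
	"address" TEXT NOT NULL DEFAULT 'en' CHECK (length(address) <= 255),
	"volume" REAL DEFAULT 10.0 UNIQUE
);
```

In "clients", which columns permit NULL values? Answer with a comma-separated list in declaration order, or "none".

sequence, eta, distance, license

- weight: declared NOT NULL → not nullable.
- sequence: CHECK does not forbid NULL (a CHECK constraint passes when its expression is NULL) → nullable.
- eta: CHECK does not forbid NULL (a CHECK constraint passes when its expression is NULL) → nullable.
- tracking_no: declared NOT NULL → not nullable.
- distance: DEFAULT only fills an omitted column; an explicit NULL is still allowed → nullable.
- license: no NOT NULL constraint applies → nullable.
- name: declared NOT NULL → not nullable.
- window_start: declared NOT NULL → not nullable.
- volume: declared NOT NULL → not nullable.
- client_id: declared NOT NULL → not nullable.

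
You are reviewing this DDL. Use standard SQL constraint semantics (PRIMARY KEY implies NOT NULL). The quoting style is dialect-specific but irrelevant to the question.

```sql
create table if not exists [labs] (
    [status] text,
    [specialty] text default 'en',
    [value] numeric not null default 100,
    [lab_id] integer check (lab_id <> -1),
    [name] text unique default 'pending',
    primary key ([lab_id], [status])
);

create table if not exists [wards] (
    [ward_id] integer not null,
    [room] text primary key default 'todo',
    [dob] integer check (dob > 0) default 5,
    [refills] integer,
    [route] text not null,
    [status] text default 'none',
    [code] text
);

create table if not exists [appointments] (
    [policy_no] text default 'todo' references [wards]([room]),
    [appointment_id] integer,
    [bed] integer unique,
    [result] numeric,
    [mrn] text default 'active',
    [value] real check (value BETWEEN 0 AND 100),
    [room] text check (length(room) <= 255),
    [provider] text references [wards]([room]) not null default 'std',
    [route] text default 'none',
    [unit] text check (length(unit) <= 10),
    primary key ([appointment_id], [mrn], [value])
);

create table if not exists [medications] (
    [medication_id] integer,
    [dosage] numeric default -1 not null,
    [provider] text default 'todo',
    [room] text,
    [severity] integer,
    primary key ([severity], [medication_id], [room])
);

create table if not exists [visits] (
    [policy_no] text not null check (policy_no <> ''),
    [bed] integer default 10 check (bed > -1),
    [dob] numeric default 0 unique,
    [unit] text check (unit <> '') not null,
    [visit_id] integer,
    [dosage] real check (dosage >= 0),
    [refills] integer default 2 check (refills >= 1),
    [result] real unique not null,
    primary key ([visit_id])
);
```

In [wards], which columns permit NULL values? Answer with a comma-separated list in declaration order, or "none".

- ward_id: declared NOT NULL → not nullable.
- room: part of the PRIMARY KEY, which implies NOT NULL → not nullable.
- dob: CHECK does not forbid NULL (a CHECK constraint passes when its expression is NULL) → nullable.
- refills: no NOT NULL constraint applies → nullable.
- route: declared NOT NULL → not nullable.
- status: DEFAULT only fills an omitted column; an explicit NULL is still allowed → nullable.
- code: no NOT NULL constraint applies → nullable.

dob, refills, status, code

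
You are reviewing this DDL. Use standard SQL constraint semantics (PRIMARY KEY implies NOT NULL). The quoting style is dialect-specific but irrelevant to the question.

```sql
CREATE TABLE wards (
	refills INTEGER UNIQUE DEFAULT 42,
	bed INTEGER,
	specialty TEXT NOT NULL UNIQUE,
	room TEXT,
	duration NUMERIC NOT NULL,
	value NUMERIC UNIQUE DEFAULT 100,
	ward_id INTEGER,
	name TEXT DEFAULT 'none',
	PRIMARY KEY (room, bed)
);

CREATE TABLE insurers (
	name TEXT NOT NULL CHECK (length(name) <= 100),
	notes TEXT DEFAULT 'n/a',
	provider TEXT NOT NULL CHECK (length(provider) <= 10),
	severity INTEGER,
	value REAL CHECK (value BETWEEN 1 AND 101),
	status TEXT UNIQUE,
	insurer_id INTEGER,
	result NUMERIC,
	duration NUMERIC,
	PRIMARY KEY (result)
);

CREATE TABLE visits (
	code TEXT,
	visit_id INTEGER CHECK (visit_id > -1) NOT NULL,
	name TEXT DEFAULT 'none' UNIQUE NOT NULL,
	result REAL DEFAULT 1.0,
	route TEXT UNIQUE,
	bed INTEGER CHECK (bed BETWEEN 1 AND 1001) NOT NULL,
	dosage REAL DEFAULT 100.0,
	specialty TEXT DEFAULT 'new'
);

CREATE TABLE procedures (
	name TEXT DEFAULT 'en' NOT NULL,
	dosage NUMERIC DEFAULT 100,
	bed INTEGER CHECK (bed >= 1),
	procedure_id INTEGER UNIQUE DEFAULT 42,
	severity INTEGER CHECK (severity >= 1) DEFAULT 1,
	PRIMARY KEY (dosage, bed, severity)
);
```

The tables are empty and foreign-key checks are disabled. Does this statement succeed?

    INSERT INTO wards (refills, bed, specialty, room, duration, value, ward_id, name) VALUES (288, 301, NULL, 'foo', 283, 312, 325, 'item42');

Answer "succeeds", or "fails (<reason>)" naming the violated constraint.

specialty is explicitly set to NULL, but specialty is declared NOT NULL.

fails (NOT NULL on specialty)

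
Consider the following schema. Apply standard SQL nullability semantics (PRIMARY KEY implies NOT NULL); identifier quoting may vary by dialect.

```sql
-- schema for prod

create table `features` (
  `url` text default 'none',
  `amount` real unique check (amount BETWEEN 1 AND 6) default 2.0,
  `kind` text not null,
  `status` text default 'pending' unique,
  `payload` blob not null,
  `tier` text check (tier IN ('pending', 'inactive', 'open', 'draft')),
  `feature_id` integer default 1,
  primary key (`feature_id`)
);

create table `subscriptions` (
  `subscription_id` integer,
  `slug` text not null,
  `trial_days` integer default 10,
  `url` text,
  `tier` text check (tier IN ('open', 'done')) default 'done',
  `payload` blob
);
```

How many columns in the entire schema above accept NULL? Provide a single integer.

features: 4 nullable (url, amount, status, tier — PK (feature_id) and explicit NOT NULL columns excluded).
subscriptions: 5 nullable (subscription_id, trial_days, url, tier, payload — PK none and explicit NOT NULL columns excluded).
Total: 4 + 5 = 9.

9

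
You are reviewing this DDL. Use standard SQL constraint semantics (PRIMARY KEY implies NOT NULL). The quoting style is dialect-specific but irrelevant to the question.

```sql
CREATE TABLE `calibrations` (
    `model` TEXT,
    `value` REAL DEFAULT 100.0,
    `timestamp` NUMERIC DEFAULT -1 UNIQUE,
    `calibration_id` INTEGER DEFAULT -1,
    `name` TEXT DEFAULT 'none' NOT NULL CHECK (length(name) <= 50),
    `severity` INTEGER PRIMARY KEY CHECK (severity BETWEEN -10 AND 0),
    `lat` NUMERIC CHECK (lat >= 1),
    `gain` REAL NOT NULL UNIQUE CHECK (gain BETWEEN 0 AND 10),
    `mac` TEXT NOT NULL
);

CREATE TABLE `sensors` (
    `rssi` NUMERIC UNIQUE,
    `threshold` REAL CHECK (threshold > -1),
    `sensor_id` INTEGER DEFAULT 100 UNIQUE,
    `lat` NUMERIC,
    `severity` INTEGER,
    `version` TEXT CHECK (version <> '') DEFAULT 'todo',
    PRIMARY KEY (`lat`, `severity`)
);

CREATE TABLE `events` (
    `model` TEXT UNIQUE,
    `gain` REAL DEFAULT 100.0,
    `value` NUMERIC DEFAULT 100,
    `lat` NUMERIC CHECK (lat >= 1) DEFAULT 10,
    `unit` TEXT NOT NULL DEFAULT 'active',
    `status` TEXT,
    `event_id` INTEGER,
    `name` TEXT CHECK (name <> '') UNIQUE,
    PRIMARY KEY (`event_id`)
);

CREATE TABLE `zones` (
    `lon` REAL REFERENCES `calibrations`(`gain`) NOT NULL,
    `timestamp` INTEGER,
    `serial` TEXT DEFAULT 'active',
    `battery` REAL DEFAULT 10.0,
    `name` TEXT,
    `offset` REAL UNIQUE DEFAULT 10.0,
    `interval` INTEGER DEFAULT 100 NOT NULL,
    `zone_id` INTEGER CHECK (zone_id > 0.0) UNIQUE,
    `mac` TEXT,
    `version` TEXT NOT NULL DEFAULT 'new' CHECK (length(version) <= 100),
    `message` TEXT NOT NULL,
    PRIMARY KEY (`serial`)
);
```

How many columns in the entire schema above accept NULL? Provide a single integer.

21

calibrations: 5 nullable (model, value, timestamp, calibration_id, lat — PK (severity) and explicit NOT NULL columns excluded).
sensors: 4 nullable (rssi, threshold, sensor_id, version — PK (lat, severity) and explicit NOT NULL columns excluded).
events: 6 nullable (model, gain, value, lat, status, name — PK (event_id) and explicit NOT NULL columns excluded).
zones: 6 nullable (timestamp, battery, name, offset, zone_id, mac — PK (serial) and explicit NOT NULL columns excluded).
Total: 5 + 4 + 6 + 6 = 21.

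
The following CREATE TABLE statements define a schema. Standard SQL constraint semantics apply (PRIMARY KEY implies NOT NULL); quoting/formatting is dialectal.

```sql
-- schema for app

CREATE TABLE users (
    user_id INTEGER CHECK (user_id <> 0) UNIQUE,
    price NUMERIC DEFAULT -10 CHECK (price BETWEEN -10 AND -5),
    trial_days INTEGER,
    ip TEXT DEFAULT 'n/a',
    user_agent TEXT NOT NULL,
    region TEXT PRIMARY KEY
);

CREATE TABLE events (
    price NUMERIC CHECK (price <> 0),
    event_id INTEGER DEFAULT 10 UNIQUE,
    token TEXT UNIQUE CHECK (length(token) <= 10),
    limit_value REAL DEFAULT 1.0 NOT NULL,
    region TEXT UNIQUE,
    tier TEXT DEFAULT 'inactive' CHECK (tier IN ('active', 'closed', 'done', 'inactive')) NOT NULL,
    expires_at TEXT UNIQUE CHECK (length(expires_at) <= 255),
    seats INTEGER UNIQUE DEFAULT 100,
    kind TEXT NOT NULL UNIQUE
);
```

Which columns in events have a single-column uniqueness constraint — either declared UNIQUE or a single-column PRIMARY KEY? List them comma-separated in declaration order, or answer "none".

event_id, token, region, expires_at, seats, kind

- price: no UNIQUE or single-column PK constraint.
- event_id: declared UNIQUE → unique.
- token: declared UNIQUE → unique.
- limit_value: no UNIQUE or single-column PK constraint.
- region: declared UNIQUE → unique.
- tier: no UNIQUE or single-column PK constraint.
- expires_at: declared UNIQUE → unique.
- seats: declared UNIQUE → unique.
- kind: declared UNIQUE → unique.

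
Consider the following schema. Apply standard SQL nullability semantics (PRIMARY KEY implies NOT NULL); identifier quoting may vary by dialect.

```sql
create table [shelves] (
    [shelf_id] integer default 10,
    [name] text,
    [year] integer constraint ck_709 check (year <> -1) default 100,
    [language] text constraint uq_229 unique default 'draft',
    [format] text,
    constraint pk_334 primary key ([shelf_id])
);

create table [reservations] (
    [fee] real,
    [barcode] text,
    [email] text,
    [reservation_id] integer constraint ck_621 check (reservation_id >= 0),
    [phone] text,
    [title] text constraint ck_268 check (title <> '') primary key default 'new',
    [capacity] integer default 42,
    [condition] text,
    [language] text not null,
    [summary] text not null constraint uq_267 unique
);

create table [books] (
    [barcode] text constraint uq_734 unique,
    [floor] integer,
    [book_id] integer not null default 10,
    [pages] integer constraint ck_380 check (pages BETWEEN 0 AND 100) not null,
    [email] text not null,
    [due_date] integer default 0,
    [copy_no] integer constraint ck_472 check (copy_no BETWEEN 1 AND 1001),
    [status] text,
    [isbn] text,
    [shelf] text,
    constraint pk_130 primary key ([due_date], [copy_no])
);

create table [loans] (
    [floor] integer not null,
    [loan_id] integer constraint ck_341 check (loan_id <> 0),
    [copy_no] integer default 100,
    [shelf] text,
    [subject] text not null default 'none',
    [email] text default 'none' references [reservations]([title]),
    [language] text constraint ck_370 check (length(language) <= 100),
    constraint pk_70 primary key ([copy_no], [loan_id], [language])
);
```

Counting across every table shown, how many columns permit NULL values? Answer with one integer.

18

shelves: 4 nullable (name, year, language, format — PK (shelf_id) and explicit NOT NULL columns excluded).
reservations: 7 nullable (fee, barcode, email, reservation_id, phone, capacity, condition — PK (title) and explicit NOT NULL columns excluded).
books: 5 nullable (barcode, floor, status, isbn, shelf — PK (due_date, copy_no) and explicit NOT NULL columns excluded).
loans: 2 nullable (shelf, email — PK (copy_no, loan_id, language) and explicit NOT NULL columns excluded).
Total: 4 + 7 + 5 + 2 = 18.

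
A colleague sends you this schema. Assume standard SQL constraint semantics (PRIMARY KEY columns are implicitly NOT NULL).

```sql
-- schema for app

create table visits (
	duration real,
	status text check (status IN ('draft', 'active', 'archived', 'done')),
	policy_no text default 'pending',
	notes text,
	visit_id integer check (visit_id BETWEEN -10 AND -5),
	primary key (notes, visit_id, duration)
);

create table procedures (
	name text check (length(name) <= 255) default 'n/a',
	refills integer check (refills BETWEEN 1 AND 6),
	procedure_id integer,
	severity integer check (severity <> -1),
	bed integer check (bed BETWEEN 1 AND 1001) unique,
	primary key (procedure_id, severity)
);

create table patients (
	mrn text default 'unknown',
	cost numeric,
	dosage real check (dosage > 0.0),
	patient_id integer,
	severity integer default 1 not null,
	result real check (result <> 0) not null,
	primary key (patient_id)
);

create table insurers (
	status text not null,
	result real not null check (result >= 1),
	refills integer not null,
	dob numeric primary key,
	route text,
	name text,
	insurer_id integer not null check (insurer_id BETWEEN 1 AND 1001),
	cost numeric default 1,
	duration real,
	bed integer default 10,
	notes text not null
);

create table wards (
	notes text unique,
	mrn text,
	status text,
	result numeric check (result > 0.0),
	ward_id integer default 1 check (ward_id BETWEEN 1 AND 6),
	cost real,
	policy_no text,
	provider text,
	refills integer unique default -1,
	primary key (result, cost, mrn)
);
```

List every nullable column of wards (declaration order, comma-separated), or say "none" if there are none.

notes, status, ward_id, policy_no, provider, refills

- notes: UNIQUE does not imply NOT NULL → nullable.
- mrn: part of the PRIMARY KEY, which implies NOT NULL → not nullable.
- status: no NOT NULL constraint applies → nullable.
- result: part of the PRIMARY KEY, which implies NOT NULL → not nullable.
- ward_id: CHECK does not forbid NULL (a CHECK constraint passes when its expression is NULL) → nullable.
- cost: part of the PRIMARY KEY, which implies NOT NULL → not nullable.
- policy_no: no NOT NULL constraint applies → nullable.
- provider: no NOT NULL constraint applies → nullable.
- refills: UNIQUE does not imply NOT NULL → nullable.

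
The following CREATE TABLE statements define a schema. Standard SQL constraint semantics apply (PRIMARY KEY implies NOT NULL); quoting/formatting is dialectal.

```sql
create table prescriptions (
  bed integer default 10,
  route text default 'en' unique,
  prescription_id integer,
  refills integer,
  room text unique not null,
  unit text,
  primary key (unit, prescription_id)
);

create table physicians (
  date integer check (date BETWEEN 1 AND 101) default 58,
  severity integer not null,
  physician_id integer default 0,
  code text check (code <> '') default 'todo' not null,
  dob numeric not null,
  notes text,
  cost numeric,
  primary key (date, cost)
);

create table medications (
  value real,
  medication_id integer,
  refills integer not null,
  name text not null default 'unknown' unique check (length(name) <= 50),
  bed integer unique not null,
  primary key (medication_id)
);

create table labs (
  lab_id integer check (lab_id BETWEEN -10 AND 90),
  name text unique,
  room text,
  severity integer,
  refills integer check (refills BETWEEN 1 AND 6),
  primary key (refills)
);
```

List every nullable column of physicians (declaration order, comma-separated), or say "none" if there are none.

physician_id, notes

- date: part of the PRIMARY KEY, which implies NOT NULL → not nullable.
- severity: declared NOT NULL → not nullable.
- physician_id: DEFAULT only fills an omitted column; an explicit NULL is still allowed → nullable.
- code: declared NOT NULL → not nullable.
- dob: declared NOT NULL → not nullable.
- notes: no NOT NULL constraint applies → nullable.
- cost: part of the PRIMARY KEY, which implies NOT NULL → not nullable.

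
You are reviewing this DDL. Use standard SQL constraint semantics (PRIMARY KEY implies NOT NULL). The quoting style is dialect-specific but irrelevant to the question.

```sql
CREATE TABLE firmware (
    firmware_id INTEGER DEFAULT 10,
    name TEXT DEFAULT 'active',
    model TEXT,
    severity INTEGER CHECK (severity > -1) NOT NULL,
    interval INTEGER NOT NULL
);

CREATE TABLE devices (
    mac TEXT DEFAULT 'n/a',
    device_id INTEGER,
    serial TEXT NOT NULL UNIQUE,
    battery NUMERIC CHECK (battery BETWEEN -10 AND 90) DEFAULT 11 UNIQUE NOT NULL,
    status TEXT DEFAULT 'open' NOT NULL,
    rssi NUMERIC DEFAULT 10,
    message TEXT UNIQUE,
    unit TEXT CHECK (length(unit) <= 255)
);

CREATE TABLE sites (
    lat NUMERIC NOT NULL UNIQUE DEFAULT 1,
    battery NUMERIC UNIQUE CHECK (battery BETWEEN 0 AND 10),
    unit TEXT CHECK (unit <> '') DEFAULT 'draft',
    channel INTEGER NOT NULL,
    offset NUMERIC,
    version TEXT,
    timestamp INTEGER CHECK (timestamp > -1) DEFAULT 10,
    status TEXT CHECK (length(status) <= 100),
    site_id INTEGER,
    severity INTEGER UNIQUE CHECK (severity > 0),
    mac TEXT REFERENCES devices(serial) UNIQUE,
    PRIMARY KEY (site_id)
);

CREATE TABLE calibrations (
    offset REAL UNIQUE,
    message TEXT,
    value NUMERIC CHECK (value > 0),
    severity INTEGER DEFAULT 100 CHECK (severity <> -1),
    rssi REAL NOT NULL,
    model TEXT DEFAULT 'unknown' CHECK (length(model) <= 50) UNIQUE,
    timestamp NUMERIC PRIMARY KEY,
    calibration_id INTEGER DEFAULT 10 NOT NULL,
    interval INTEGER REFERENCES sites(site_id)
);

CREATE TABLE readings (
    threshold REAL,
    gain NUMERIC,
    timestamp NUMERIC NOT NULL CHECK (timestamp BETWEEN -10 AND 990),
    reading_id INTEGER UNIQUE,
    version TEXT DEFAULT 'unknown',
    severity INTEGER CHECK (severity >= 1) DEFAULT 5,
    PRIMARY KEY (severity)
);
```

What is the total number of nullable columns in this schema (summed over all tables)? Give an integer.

firmware: 3 nullable (firmware_id, name, model — PK none and explicit NOT NULL columns excluded).
devices: 5 nullable (mac, device_id, rssi, message, unit — PK none and explicit NOT NULL columns excluded).
sites: 8 nullable (battery, unit, offset, version, timestamp, status, severity, mac — PK (site_id) and explicit NOT NULL columns excluded).
calibrations: 6 nullable (offset, message, value, severity, model, interval — PK (timestamp) and explicit NOT NULL columns excluded).
readings: 4 nullable (threshold, gain, reading_id, version — PK (severity) and explicit NOT NULL columns excluded).
Total: 3 + 5 + 8 + 6 + 4 = 26.

26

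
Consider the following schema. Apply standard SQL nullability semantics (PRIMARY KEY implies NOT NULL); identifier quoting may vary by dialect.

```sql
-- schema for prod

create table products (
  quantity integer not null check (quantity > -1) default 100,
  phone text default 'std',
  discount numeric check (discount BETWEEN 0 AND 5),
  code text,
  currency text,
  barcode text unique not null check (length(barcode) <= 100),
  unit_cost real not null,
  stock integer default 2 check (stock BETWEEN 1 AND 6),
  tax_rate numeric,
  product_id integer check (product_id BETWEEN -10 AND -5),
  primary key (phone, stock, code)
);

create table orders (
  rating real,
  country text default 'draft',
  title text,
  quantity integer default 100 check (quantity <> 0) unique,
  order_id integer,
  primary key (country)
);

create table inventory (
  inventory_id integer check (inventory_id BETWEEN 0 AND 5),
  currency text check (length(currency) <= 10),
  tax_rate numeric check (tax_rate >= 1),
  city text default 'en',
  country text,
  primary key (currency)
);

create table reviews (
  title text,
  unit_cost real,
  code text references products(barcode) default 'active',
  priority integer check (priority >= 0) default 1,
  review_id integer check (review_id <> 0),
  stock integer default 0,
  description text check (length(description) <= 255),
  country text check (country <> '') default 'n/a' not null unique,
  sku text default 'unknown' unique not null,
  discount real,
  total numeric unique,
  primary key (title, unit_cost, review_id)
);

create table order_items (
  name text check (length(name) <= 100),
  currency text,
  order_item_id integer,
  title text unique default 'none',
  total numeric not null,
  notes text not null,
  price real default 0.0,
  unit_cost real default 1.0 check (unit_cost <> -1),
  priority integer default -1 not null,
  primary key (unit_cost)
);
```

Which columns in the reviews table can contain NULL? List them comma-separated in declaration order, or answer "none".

code, priority, stock, description, discount, total

- title: part of the PRIMARY KEY, which implies NOT NULL → not nullable.
- unit_cost: part of the PRIMARY KEY, which implies NOT NULL → not nullable.
- code: a foreign key column may be NULL unless separately constrained → nullable.
- priority: CHECK does not forbid NULL (a CHECK constraint passes when its expression is NULL) → nullable.
- review_id: part of the PRIMARY KEY, which implies NOT NULL → not nullable.
- stock: DEFAULT only fills an omitted column; an explicit NULL is still allowed → nullable.
- description: CHECK does not forbid NULL (a CHECK constraint passes when its expression is NULL) → nullable.
- country: declared NOT NULL → not nullable.
- sku: declared NOT NULL → not nullable.
- discount: no NOT NULL constraint applies → nullable.
- total: UNIQUE does not imply NOT NULL → nullable.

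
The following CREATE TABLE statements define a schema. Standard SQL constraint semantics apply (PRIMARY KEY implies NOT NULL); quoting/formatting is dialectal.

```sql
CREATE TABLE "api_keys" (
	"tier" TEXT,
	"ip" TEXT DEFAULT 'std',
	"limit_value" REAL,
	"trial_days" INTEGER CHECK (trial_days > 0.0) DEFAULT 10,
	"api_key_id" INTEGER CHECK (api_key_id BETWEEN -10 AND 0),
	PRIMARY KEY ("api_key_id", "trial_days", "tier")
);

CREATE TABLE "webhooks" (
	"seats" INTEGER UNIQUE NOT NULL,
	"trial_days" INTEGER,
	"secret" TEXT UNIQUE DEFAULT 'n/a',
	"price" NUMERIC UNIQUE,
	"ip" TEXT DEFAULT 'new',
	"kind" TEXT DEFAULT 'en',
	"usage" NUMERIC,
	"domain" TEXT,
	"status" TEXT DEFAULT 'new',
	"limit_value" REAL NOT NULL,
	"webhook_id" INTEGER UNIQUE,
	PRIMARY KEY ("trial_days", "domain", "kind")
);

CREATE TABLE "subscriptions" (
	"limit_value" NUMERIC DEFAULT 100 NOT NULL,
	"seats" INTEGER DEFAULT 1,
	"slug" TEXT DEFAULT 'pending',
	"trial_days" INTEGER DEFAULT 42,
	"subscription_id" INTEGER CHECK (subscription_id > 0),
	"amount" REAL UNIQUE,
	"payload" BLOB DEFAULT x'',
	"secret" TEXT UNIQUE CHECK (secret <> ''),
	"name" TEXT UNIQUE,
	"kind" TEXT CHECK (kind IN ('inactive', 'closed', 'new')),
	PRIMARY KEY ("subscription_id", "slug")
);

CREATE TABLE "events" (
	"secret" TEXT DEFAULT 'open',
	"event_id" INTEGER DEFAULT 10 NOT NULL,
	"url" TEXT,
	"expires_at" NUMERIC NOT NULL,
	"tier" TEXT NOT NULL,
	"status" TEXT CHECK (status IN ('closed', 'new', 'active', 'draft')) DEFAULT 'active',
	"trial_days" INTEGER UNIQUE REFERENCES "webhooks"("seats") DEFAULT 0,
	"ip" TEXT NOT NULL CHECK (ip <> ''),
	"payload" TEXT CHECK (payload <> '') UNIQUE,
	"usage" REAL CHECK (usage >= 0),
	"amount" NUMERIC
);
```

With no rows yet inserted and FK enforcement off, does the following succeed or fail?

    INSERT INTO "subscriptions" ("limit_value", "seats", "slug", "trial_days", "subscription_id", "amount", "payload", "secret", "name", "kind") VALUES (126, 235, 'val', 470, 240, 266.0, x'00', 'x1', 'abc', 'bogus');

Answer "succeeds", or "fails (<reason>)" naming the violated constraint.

fails (CHECK on kind)

The value 'bogus' for kind violates CHECK (kind IN ('inactive', 'closed', 'new')).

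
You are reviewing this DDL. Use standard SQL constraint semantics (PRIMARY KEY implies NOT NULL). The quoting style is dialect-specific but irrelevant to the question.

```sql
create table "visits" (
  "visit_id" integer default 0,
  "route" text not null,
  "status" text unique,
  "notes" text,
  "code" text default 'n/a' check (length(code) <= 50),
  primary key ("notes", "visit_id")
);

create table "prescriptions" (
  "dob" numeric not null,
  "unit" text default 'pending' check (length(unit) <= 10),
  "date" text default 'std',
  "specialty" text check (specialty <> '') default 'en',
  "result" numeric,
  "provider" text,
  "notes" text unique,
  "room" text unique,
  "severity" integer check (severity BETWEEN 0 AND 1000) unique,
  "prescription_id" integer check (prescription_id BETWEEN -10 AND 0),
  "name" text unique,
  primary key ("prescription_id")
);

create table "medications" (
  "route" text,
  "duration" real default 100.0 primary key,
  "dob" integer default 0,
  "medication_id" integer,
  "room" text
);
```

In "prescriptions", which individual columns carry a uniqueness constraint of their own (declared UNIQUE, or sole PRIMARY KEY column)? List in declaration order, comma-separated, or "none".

notes, room, severity, prescription_id, name

- dob: no UNIQUE or single-column PK constraint.
- unit: no UNIQUE or single-column PK constraint.
- date: no UNIQUE or single-column PK constraint.
- specialty: no UNIQUE or single-column PK constraint.
- result: no UNIQUE or single-column PK constraint.
- provider: no UNIQUE or single-column PK constraint.
- notes: declared UNIQUE → unique.
- room: declared UNIQUE → unique.
- severity: declared UNIQUE → unique.
- prescription_id: single-column PRIMARY KEY → unique.
- name: declared UNIQUE → unique.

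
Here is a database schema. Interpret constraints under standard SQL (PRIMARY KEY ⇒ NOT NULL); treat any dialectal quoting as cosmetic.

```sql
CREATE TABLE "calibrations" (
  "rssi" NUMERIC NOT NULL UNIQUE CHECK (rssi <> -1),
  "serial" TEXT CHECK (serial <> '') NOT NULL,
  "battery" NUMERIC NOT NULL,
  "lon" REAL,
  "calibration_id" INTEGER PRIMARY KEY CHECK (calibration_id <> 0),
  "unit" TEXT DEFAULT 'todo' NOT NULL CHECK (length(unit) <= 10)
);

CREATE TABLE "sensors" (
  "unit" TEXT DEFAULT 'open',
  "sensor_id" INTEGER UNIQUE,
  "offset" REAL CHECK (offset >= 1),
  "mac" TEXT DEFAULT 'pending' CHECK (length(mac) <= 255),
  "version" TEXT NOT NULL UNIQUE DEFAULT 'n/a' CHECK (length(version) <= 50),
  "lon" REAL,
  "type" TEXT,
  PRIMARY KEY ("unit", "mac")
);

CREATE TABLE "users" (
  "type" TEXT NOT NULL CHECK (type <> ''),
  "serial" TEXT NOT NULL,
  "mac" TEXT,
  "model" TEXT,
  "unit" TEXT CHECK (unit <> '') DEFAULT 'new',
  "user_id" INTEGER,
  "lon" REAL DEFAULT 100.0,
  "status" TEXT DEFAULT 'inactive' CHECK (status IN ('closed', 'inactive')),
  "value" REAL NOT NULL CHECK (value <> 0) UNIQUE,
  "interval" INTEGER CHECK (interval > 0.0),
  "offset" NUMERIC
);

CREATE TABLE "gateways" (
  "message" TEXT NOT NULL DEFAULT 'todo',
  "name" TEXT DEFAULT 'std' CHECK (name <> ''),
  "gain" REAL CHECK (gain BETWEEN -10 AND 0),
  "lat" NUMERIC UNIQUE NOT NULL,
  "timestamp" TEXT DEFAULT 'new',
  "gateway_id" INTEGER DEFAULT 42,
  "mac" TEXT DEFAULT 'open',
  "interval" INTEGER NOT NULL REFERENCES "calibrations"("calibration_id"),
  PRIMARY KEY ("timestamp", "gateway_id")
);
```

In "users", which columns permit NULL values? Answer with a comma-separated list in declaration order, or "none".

mac, model, unit, user_id, lon, status, interval, offset

- type: declared NOT NULL → not nullable.
- serial: declared NOT NULL → not nullable.
- mac: no NOT NULL constraint applies → nullable.
- model: no NOT NULL constraint applies → nullable.
- unit: CHECK does not forbid NULL (a CHECK constraint passes when its expression is NULL) → nullable.
- user_id: no NOT NULL constraint applies → nullable.
- lon: DEFAULT only fills an omitted column; an explicit NULL is still allowed → nullable.
- status: CHECK does not forbid NULL (a CHECK constraint passes when its expression is NULL) → nullable.
- value: declared NOT NULL → not nullable.
- interval: CHECK does not forbid NULL (a CHECK constraint passes when its expression is NULL) → nullable.
- offset: no NOT NULL constraint applies → nullable.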